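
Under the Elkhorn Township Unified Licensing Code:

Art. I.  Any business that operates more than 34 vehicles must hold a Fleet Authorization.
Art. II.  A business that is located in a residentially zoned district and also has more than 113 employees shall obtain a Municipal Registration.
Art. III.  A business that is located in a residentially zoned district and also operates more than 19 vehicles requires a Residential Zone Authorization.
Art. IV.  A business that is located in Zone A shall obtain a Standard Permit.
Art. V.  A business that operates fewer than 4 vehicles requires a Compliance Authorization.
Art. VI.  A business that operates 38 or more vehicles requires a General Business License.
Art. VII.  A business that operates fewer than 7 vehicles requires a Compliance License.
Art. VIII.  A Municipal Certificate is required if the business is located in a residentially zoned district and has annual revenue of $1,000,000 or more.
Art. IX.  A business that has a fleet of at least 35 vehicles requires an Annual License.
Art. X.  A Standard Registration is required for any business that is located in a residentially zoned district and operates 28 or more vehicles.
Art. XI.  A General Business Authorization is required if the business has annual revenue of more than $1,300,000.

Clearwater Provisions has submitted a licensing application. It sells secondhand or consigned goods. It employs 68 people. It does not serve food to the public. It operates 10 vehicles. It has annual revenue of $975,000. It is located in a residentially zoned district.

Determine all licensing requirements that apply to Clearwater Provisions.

Art. I. vehicles 10 ≤ 34 → Fleet Authorization not required.
Art. II. is located in a residentially zoned district; employees 68 ≤ 113 → Municipal Registration not required.
Art. III. is located in a residentially zoned district; vehicles 10 ≤ 19 → Residential Zone Authorization not required.
Art. IV. is located in a residentially zoned district (not: is located in Zone A) → Standard Permit not required.
Art. V. vehicles 10 ≥ 4 → Compliance Authorization not required.
Art. VI. vehicles 10 < 38 → General Business License not required.
Art. VII. vehicles 10 ≥ 7 → Compliance License not required.
Art. VIII. is located in a residentially zoned district; revenue $975,000 < $1,000,000 → Municipal Certificate not required.
Art. IX. vehicles 10 < 35 → Annual License not required.
Art. X. is located in a residentially zoned district; vehicles 10 < 28 → Standard Registration not required.
Art. XI. revenue $975,000 ≤ $1,300,000 → General Business Authorization not required.

None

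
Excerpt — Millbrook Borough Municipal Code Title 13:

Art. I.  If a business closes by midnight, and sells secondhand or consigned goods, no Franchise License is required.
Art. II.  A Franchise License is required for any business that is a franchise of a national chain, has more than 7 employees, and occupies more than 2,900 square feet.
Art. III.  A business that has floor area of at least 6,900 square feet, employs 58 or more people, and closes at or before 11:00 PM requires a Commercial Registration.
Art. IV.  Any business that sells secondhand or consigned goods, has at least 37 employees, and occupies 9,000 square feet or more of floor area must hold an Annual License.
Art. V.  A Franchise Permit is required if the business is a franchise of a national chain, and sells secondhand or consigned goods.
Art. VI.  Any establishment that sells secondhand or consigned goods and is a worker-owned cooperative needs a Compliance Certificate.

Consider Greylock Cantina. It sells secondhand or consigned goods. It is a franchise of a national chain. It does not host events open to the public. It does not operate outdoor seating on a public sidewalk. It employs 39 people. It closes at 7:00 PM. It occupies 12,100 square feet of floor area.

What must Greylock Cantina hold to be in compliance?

Art. I. closes 7:00 PM, at/before midnight; sells secondhand or consigned goods → exempt from Franchise License.
Art. II. is a franchise of a national chain; employees 39 > 7; floor area 12,100 square feet > 2,900 square feet → Franchise License required.
Art. III. floor area 12,100 square feet ≥ 6,900 square feet; employees 39 < 58; closes 7:00 PM, at/before 11:00 PM → Commercial Registration not required.
Art. IV. sells secondhand or consigned goods; employees 39 ≥ 37; floor area 12,100 square feet ≥ 9,000 square feet → Annual License required.
Art. V. is a franchise of a national chain; sells secondhand or consigned goods → Franchise Permit required.
Art. VI. sells secondhand or consigned goods; is a franchise of a national chain (not: is a worker-owned cooperative) → Compliance Certificate not required.

Annual License, Franchise Permit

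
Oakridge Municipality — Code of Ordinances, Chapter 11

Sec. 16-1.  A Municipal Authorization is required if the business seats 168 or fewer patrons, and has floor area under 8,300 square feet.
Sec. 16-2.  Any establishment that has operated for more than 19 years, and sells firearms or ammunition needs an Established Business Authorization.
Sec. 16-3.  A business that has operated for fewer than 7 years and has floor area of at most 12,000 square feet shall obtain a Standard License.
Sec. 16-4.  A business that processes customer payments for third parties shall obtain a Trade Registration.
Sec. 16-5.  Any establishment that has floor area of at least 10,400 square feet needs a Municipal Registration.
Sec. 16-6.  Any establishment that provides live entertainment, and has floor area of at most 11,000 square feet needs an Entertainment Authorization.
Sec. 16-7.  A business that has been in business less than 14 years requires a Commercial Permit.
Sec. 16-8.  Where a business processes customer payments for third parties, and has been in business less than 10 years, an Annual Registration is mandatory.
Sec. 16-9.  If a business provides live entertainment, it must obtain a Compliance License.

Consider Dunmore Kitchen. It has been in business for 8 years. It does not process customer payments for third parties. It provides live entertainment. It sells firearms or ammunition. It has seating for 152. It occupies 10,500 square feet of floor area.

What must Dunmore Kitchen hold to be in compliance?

Sec. 16-1. seating 152 ≤ 168; floor area 10,500 square feet ≥ 8,300 square feet → Municipal Authorization not required.
Sec. 16-2. years in business 8 ≤ 19; sells firearms or ammunition → Established Business Authorization not required.
Sec. 16-3. years in business 8 ≥ 7; floor area 10,500 square feet ≤ 12,000 square feet → Standard License not required.
Sec. 16-4. does not process customer payments for third parties → Trade Registration not required.
Sec. 16-5. floor area 10,500 square feet ≥ 10,400 square feet → Municipal Registration required.
Sec. 16-6. provides live entertainment; floor area 10,500 square feet ≤ 11,000 square feet → Entertainment Authorization required.
Sec. 16-7. years in business 8 < 14 → Commercial Permit required.
Sec. 16-8. does not process customer payments for third parties; years in business 8 < 10 → Annual Registration not required.
Sec. 16-9. provides live entertainment → Compliance License required.

Commercial Permit, Compliance License, Entertainment Authorization, Municipal Registration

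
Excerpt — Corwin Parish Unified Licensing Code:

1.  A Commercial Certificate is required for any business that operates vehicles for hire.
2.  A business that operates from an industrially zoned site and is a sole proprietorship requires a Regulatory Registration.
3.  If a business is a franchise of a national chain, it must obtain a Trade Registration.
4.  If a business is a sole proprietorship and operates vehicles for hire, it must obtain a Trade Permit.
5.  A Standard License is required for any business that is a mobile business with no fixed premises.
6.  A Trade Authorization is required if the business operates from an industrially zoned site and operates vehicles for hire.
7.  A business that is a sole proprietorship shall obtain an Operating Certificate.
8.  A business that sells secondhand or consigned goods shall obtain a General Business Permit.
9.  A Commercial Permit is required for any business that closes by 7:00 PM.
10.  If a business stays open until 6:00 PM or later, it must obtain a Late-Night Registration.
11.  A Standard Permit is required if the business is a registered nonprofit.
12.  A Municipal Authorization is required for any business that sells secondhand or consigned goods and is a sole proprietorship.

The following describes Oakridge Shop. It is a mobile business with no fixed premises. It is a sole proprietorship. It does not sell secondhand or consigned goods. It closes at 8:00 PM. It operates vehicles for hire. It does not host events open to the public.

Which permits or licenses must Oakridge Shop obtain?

Commercial Certificate, Late-Night Registration, Operating Certificate, Standard License, Trade Permit

1. operates vehicles for hire → Commercial Certificate required.
2. is a mobile business with no fixed premises (not: operates from an industrially zoned site); is a sole proprietorship → Regulatory Registration not required.
3. is a sole proprietorship (not: is a franchise of a national chain) → Trade Registration not required.
4. is a sole proprietorship; operates vehicles for hire → Trade Permit required.
5. is a mobile business with no fixed premises → Standard License required.
6. is a mobile business with no fixed premises (not: operates from an industrially zoned site); operates vehicles for hire → Trade Authorization not required.
7. is a sole proprietorship → Operating Certificate required.
8. does not sell secondhand or consigned goods → General Business Permit not required.
9. closes 8:00 PM, after 7:00 PM → Commercial Permit not required.
10. closes 8:00 PM, after 6:00 PM → Late-Night Registration required.
11. is a sole proprietorship (not: is a registered nonprofit) → Standard Permit not required.
12. does not sell secondhand or consigned goods; is a sole proprietorship → Municipal Authorization not required.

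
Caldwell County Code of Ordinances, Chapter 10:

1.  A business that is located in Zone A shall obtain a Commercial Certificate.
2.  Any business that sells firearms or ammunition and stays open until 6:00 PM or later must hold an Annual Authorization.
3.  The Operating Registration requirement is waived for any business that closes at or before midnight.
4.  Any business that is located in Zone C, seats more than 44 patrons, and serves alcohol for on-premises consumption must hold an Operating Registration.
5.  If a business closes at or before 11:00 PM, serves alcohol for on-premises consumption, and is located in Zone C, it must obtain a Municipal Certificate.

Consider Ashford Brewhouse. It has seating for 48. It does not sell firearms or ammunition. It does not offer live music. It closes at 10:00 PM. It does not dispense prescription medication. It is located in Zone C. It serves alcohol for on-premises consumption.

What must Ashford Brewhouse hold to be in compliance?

1. is located in Zone C (not: is located in Zone A) → Commercial Certificate not required.
2. does not sell firearms or ammunition; closes 10:00 PM, after 6:00 PM → Annual Authorization not required.
3. closes 10:00 PM, at/before midnight → exempt from Operating Registration.
4. is located in Zone C; seating 48 > 44; serves alcohol for on-premises consumption → Operating Registration required.
5. closes 10:00 PM, at/before 11:00 PM; serves alcohol for on-premises consumption; is located in Zone C → Municipal Certificate required.

Municipal Certificate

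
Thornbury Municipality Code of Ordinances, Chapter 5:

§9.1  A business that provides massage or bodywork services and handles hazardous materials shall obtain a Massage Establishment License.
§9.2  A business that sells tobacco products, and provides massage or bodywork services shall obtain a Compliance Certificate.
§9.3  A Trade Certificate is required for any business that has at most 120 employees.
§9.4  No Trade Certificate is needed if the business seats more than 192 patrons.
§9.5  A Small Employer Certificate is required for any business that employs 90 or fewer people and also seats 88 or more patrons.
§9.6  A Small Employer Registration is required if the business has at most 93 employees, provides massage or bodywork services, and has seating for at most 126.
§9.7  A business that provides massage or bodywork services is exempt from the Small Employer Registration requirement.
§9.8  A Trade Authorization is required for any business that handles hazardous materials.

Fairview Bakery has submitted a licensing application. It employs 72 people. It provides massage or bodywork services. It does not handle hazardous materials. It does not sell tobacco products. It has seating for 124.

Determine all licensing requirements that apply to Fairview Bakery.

§9.1 provides massage or bodywork services; does not handle hazardous materials → Massage Establishment License not required.
§9.2 does not sell tobacco products; provides massage or bodywork services → Compliance Certificate not required.
§9.3 employees 72 ≤ 120 → Trade Certificate required.
§9.4 seating 124 ≤ 192 → Trade Certificate exemption does not apply.
§9.5 employees 72 ≤ 90; seating 124 ≥ 88 → Small Employer Certificate required.
§9.6 employees 72 ≤ 93; provides massage or bodywork services; seating 124 ≤ 126 → Small Employer Registration required.
§9.7 provides massage or bodywork services → exempt from Small Employer Registration.
§9.8 does not handle hazardous materials → Trade Authorization not required.

Small Employer Certificate, Trade Certificate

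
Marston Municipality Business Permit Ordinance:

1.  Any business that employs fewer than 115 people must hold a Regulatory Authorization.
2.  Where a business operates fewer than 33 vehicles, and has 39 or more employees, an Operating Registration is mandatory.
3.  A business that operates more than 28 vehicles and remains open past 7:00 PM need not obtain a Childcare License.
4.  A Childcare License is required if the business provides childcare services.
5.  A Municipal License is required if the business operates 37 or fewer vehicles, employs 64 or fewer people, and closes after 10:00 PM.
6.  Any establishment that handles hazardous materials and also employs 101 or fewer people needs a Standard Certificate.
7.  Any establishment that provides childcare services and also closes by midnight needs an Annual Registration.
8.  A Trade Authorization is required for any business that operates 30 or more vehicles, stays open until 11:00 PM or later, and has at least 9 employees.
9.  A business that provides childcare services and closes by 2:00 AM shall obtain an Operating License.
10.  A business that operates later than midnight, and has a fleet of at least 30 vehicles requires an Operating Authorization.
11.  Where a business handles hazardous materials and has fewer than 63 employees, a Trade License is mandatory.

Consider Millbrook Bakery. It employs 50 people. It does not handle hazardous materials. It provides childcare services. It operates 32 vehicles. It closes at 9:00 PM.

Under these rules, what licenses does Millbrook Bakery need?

Annual Registration, Operating License, Operating Registration, Regulatory Authorization

1. employees 50 < 115 → Regulatory Authorization required.
2. vehicles 32 < 33; employees 50 ≥ 39 → Operating Registration required.
3. vehicles 32 > 28; closes 9:00 PM, after 7:00 PM → exempt from Childcare License.
4. provides childcare services → Childcare License required.
5. vehicles 32 ≤ 37; employees 50 ≤ 64; closes 9:00 PM, at/before 10:00 PM → Municipal License not required.
6. does not handle hazardous materials; employees 50 ≤ 101 → Standard Certificate not required.
7. provides childcare services; closes 9:00 PM, at/before midnight → Annual Registration required.
8. vehicles 32 ≥ 30; closes 9:00 PM, at/before 11:00 PM; employees 50 ≥ 9 → Trade Authorization not required.
9. provides childcare services; closes 9:00 PM, at/before 2:00 AM → Operating License required.
10. closes 9:00 PM, at/before midnight; vehicles 32 ≥ 30 → Operating Authorization not required.
11. does not handle hazardous materials; employees 50 < 63 → Trade License not required.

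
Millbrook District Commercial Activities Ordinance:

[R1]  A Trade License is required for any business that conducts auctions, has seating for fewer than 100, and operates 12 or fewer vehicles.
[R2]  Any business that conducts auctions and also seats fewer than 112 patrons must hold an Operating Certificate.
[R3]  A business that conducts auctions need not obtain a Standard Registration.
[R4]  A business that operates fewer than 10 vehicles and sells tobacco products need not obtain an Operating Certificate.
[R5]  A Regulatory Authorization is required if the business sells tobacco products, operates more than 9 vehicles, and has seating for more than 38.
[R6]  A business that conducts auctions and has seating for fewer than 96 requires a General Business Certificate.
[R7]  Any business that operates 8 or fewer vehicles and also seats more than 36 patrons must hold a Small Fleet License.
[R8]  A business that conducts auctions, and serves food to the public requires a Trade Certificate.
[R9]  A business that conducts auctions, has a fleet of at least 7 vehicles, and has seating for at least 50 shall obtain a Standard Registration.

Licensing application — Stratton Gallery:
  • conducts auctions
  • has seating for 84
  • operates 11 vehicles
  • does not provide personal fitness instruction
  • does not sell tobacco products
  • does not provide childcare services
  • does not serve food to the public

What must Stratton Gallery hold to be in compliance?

[R1] conducts auctions; seating 84 < 100; vehicles 11 ≤ 12 → Trade License required.
[R2] conducts auctions; seating 84 < 112 → Operating Certificate required.
[R3] conducts auctions → exempt from Standard Registration.
[R4] vehicles 11 ≥ 10; does not sell tobacco products → Operating Certificate exemption does not apply.
[R5] does not sell tobacco products; vehicles 11 > 9; seating 84 > 38 → Regulatory Authorization not required.
[R6] conducts auctions; seating 84 < 96 → General Business Certificate required.
[R7] vehicles 11 > 8; seating 84 > 36 → Small Fleet License not required.
[R8] conducts auctions; does not serve food to the public → Trade Certificate not required.
[R9] conducts auctions; vehicles 11 ≥ 7; seating 84 ≥ 50 → Standard Registration required.

General Business Certificate, Operating Certificate, Trade License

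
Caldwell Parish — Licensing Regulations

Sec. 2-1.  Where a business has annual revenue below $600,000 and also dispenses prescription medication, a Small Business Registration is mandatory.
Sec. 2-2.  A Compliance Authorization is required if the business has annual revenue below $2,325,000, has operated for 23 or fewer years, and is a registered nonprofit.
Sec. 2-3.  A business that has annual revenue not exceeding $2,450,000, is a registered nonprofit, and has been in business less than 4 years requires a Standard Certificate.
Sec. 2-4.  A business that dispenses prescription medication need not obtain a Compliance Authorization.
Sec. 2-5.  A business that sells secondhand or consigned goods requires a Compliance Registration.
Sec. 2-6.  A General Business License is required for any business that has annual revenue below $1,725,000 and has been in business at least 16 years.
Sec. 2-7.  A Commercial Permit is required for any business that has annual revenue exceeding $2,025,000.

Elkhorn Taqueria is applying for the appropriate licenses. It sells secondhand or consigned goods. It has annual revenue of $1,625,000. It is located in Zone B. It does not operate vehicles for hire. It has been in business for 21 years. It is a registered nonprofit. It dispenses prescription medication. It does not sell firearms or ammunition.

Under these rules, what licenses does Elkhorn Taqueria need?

Compliance Registration, General Business License

Sec. 2-1. revenue $1,625,000 ≥ $600,000; dispenses prescription medication → Small Business Registration not required.
Sec. 2-2. revenue $1,625,000 < $2,325,000; years in business 21 ≤ 23; is a registered nonprofit → Compliance Authorization required.
Sec. 2-3. revenue $1,625,000 ≤ $2,450,000; is a registered nonprofit; years in business 21 ≥ 4 → Standard Certificate not required.
Sec. 2-4. dispenses prescription medication → exempt from Compliance Authorization.
Sec. 2-5. sells secondhand or consigned goods → Compliance Registration required.
Sec. 2-6. revenue $1,625,000 < $1,725,000; years in business 21 ≥ 16 → General Business License required.
Sec. 2-7. revenue $1,625,000 ≤ $2,025,000 → Commercial Permit not required.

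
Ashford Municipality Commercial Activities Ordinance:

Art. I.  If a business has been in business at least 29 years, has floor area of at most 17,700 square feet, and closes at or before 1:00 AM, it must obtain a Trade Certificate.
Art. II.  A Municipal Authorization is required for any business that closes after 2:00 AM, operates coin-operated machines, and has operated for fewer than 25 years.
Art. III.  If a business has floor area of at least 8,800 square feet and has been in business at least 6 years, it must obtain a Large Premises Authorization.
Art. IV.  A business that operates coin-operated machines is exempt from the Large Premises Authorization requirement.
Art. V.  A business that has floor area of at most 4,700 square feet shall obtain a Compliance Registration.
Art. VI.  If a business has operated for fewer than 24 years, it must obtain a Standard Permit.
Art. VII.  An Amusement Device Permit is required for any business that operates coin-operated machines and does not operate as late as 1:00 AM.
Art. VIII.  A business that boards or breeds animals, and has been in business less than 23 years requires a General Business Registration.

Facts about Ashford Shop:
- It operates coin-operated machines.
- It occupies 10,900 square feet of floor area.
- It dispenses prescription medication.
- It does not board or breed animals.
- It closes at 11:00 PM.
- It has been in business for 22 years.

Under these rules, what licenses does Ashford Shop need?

Amusement Device Permit, Standard Permit

Art. I. years in business 22 < 29; floor area 10,900 square feet ≤ 17,700 square feet; closes 11:00 PM, at/before 1:00 AM → Trade Certificate not required.
Art. II. closes 11:00 PM, at/before 2:00 AM; operates coin-operated machines; years in business 22 < 25 → Municipal Authorization not required.
Art. III. floor area 10,900 square feet ≥ 8,800 square feet; years in business 22 ≥ 6 → Large Premises Authorization required.
Art. IV. operates coin-operated machines → exempt from Large Premises Authorization.
Art. V. floor area 10,900 square feet > 4,700 square feet → Compliance Registration not required.
Art. VI. years in business 22 < 24 → Standard Permit required.
Art. VII. operates coin-operated machines; closes 11:00 PM, at/before 1:00 AM → Amusement Device Permit required.
Art. VIII. does not board or breed animals; years in business 22 < 23 → General Business Registration not required.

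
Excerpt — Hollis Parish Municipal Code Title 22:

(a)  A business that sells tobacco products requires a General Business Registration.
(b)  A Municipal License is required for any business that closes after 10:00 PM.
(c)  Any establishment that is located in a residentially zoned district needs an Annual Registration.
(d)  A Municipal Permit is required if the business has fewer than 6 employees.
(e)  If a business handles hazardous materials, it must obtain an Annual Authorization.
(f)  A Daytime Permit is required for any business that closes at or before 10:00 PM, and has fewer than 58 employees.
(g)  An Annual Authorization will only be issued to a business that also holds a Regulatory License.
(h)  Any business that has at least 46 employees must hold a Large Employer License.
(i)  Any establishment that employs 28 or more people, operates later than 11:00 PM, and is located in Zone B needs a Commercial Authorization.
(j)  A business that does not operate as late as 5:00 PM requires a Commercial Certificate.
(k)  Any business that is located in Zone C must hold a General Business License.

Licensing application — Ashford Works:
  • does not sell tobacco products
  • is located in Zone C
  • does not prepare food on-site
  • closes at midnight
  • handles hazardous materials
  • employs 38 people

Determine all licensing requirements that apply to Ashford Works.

(a) does not sell tobacco products → General Business Registration not required.
(b) closes midnight, after 10:00 PM → Municipal License required.
(c) is located in Zone C (not: is located in a residentially zoned district) → Annual Registration not required.
(d) employees 38 ≥ 6 → Municipal Permit not required.
(e) handles hazardous materials → Annual Authorization required.
(f) closes midnight, after 10:00 PM; employees 38 < 58 → Daytime Permit not required.
(g) Annual Authorization is required → Regulatory License also required.
(h) employees 38 < 46 → Large Employer License not required.
(i) employees 38 ≥ 28; closes midnight, after 11:00 PM; is located in Zone C (not: is located in Zone B) → Commercial Authorization not required.
(j) closes midnight, after 5:00 PM → Commercial Certificate not required.
(k) is located in Zone C → General Business License required.

Annual Authorization, General Business License, Municipal License, Regulatory License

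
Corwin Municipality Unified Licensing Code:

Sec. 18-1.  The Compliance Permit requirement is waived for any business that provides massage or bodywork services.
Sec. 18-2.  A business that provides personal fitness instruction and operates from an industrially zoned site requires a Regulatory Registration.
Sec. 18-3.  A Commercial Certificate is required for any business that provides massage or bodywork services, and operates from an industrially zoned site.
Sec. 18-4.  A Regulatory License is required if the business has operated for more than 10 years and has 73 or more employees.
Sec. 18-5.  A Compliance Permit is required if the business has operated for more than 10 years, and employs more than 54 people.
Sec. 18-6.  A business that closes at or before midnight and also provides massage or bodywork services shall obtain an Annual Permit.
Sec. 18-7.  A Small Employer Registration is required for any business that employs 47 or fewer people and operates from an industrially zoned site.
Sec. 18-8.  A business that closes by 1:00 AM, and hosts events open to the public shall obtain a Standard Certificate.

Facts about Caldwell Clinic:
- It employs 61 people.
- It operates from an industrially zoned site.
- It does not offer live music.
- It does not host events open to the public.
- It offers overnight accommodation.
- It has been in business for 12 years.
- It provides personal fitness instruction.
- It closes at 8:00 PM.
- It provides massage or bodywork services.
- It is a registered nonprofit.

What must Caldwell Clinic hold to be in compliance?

Annual Permit, Commercial Certificate, Regulatory Registration

Sec. 18-1. provides massage or bodywork services → exempt from Compliance Permit.
Sec. 18-2. provides personal fitness instruction; operates from an industrially zoned site → Regulatory Registration required.
Sec. 18-3. provides massage or bodywork services; operates from an industrially zoned site → Commercial Certificate required.
Sec. 18-4. years in business 12 > 10; employees 61 < 73 → Regulatory License not required.
Sec. 18-5. years in business 12 > 10; employees 61 > 54 → Compliance Permit required.
Sec. 18-6. closes 8:00 PM, at/before midnight; provides massage or bodywork services → Annual Permit required.
Sec. 18-7. employees 61 > 47; operates from an industrially zoned site → Small Employer Registration not required.
Sec. 18-8. closes 8:00 PM, at/before 1:00 AM; does not host events open to the public → Standard Certificate not required.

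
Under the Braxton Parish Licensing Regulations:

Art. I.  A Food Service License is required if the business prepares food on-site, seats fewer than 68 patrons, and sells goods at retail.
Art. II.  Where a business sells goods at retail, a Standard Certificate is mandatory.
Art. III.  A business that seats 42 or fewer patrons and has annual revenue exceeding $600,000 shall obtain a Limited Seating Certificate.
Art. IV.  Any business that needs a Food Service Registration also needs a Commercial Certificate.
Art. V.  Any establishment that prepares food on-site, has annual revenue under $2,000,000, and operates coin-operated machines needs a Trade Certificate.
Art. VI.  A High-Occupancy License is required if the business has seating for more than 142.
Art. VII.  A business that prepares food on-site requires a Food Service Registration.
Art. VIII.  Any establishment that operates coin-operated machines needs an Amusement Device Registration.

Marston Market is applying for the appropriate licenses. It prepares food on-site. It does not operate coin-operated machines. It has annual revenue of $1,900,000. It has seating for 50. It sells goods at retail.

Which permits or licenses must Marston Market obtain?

Commercial Certificate, Food Service License, Food Service Registration, Standard Certificate

Art. I. prepares food on-site; seating 50 < 68; sells goods at retail → Food Service License required.
Art. II. sells goods at retail → Standard Certificate required.
Art. III. seating 50 > 42; revenue $1,900,000 > $600,000 → Limited Seating Certificate not required.
Art. IV. Food Service Registration is required → Commercial Certificate also required.
Art. V. prepares food on-site; revenue $1,900,000 < $2,000,000; does not operate coin-operated machines → Trade Certificate not required.
Art. VI. seating 50 ≤ 142 → High-Occupancy License not required.
Art. VII. prepares food on-site → Food Service Registration required.
Art. VIII. does not operate coin-operated machines → Amusement Device Registration not required.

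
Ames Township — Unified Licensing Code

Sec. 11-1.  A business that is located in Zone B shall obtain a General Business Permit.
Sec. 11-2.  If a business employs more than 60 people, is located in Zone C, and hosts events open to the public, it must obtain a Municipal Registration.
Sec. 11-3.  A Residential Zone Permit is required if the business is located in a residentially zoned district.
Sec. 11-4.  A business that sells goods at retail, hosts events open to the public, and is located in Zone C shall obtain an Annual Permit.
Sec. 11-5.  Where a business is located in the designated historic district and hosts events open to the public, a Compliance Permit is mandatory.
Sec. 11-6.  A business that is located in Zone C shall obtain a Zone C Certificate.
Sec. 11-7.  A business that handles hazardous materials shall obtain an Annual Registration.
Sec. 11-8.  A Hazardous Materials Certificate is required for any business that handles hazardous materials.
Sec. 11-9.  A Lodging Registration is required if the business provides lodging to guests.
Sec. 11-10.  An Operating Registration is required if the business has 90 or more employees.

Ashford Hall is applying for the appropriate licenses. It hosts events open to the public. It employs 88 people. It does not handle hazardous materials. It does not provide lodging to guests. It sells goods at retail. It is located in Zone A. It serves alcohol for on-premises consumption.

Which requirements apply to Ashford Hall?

None

Sec. 11-1. is located in Zone A (not: is located in Zone B) → General Business Permit not required.
Sec. 11-2. employees 88 > 60; is located in Zone A (not: is located in Zone C); hosts events open to the public → Municipal Registration not required.
Sec. 11-3. is located in Zone A (not: is located in a residentially zoned district) → Residential Zone Permit not required.
Sec. 11-4. sells goods at retail; hosts events open to the public; is located in Zone A (not: is located in Zone C) → Annual Permit not required.
Sec. 11-5. is located in Zone A (not: is located in the designated historic district); hosts events open to the public → Compliance Permit not required.
Sec. 11-6. is located in Zone A (not: is located in Zone C) → Zone C Certificate not required.
Sec. 11-7. does not handle hazardous materials → Annual Registration not required.
Sec. 11-8. does not handle hazardous materials → Hazardous Materials Certificate not required.
Sec. 11-9. does not provide lodging to guests → Lodging Registration not required.
Sec. 11-10. employees 88 < 90 → Operating Registration not required.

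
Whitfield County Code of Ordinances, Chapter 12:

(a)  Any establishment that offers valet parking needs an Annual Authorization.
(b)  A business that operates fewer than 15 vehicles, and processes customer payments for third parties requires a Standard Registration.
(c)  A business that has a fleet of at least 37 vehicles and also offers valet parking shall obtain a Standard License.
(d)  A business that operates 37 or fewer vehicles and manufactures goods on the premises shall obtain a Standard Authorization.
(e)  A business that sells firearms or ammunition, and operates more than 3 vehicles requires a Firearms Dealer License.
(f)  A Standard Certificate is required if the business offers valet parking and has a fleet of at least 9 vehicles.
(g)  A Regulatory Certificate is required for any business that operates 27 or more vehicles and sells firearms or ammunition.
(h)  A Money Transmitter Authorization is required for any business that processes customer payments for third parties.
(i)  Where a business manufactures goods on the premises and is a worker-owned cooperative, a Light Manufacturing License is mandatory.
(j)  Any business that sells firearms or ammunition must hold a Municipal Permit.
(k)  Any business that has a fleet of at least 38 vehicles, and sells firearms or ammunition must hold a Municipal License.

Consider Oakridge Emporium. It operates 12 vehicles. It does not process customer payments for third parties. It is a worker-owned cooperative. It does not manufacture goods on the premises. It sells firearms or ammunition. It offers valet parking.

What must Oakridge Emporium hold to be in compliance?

(a) offers valet parking → Annual Authorization required.
(b) vehicles 12 < 15; does not process customer payments for third parties → Standard Registration not required.
(c) vehicles 12 < 37; offers valet parking → Standard License not required.
(d) vehicles 12 ≤ 37; does not manufacture goods on the premises → Standard Authorization not required.
(e) sells firearms or ammunition; vehicles 12 > 3 → Firearms Dealer License required.
(f) offers valet parking; vehicles 12 ≥ 9 → Standard Certificate required.
(g) vehicles 12 < 27; sells firearms or ammunition → Regulatory Certificate not required.
(h) does not process customer payments for third parties → Money Transmitter Authorization not required.
(i) does not manufacture goods on the premises; is a worker-owned cooperative → Light Manufacturing License not required.
(j) sells firearms or ammunition → Municipal Permit required.
(k) vehicles 12 < 38; sells firearms or ammunition → Municipal License not required.

Annual Authorization, Firearms Dealer License, Municipal Permit, Standard Certificate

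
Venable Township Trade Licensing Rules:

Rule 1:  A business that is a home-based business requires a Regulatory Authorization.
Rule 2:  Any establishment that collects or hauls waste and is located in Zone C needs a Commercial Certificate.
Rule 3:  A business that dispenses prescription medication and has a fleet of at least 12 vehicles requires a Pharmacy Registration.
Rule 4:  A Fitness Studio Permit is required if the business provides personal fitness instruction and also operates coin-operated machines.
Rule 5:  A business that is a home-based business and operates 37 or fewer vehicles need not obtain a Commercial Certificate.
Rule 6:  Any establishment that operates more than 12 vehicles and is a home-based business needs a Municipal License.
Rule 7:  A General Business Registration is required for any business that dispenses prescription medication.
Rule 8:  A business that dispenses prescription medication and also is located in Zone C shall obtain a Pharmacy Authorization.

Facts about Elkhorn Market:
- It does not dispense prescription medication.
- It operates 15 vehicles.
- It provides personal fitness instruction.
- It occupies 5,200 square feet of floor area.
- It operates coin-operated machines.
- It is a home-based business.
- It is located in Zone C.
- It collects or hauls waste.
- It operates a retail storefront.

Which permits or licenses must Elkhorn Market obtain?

Rule 1: is a home-based business → Regulatory Authorization required.
Rule 2: collects or hauls waste; is located in Zone C → Commercial Certificate required.
Rule 3: does not dispense prescription medication; vehicles 15 ≥ 12 → Pharmacy Registration not required.
Rule 4: provides personal fitness instruction; operates coin-operated machines → Fitness Studio Permit required.
Rule 5: is a home-based business; vehicles 15 ≤ 37 → exempt from Commercial Certificate.
Rule 6: vehicles 15 > 12; is a home-based business → Municipal License required.
Rule 7: does not dispense prescription medication → General Business Registration not required.
Rule 8: does not dispense prescription medication; is located in Zone C → Pharmacy Authorization not required.

Fitness Studio Permit, Municipal License, Regulatory Authorization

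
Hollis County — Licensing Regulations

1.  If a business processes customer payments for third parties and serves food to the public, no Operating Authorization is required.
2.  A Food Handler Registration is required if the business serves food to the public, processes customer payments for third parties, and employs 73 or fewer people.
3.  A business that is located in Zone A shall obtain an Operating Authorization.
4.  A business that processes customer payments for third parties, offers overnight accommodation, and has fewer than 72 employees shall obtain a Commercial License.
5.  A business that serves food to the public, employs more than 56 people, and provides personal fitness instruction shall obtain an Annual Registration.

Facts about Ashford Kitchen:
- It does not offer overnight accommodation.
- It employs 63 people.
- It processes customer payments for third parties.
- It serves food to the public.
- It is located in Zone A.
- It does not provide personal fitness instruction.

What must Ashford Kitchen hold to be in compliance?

1. processes customer payments for third parties; serves food to the public → exempt from Operating Authorization.
2. serves food to the public; processes customer payments for third parties; employees 63 ≤ 73 → Food Handler Registration required.
3. is located in Zone A → Operating Authorization required.
4. processes customer payments for third parties; does not offer overnight accommodation; employees 63 < 72 → Commercial License not required.
5. serves food to the public; employees 63 > 56; does not provide personal fitness instruction → Annual Registration not required.

Food Handler Registration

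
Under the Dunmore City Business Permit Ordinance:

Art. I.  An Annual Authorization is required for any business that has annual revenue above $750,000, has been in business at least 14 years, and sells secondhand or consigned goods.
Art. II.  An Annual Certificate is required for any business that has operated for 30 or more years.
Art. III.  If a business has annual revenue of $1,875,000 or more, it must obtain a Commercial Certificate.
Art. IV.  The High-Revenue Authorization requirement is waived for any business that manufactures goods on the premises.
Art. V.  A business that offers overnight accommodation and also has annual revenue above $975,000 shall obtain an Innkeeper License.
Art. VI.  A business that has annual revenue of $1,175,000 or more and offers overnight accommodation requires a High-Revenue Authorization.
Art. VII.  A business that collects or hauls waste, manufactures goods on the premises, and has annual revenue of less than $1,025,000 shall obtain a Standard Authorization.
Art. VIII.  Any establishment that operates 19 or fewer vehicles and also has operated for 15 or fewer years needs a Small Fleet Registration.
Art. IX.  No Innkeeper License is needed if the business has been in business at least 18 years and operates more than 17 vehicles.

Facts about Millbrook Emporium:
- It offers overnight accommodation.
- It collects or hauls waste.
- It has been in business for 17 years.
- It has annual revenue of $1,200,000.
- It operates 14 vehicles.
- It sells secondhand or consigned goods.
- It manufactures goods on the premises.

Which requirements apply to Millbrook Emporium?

Annual Authorization, Innkeeper License

Art. I. revenue $1,200,000 > $750,000; years in business 17 ≥ 14; sells secondhand or consigned goods → Annual Authorization required.
Art. II. years in business 17 < 30 → Annual Certificate not required.
Art. III. revenue $1,200,000 < $1,875,000 → Commercial Certificate not required.
Art. IV. manufactures goods on the premises → exempt from High-Revenue Authorization.
Art. V. offers overnight accommodation; revenue $1,200,000 > $975,000 → Innkeeper License required.
Art. VI. revenue $1,200,000 ≥ $1,175,000; offers overnight accommodation → High-Revenue Authorization required.
Art. VII. collects or hauls waste; manufactures goods on the premises; revenue $1,200,000 ≥ $1,025,000 → Standard Authorization not required.
Art. VIII. vehicles 14 ≤ 19; years in business 17 > 15 → Small Fleet Registration not required.
Art. IX. years in business 17 < 18; vehicles 14 ≤ 17 → Innkeeper License exemption does not apply.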